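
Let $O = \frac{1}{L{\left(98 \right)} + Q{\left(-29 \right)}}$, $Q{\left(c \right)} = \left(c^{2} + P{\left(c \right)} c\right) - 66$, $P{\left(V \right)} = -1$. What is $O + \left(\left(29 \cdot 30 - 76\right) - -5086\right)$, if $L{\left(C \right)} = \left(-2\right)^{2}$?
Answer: $\frac{4751041}{808} \approx 5880.0$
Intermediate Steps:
$L{\left(C \right)} = 4$
$Q{\left(c \right)} = -66 + c^{2} - c$ ($Q{\left(c \right)} = \left(c^{2} - c\right) - 66 = -66 + c^{2} - c$)
$O = \frac{1}{808}$ ($O = \frac{1}{4 - \left(37 - 841\right)} = \frac{1}{4 + \left(-66 + 841 + 29\right)} = \frac{1}{4 + 804} = \frac{1}{808} \approx 0.0012376$)
$O + \left(\left(29 \cdot 30 - 76\right) - -5086\right) = \frac{1}{808} + \left(\left(29 \cdot 30 - 76\right) - -5086\right) = \frac{1}{808} + \left(\left(870 - 76\right) + 5086\right) = \frac{1}{808} + \left(794 + 5086\right) = \frac{1}{808} + 5880 = \frac{4751041}{808}$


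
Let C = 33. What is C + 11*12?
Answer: 165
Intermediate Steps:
C + 11*12 = 33 + 11*12 = 33 + 132 = 165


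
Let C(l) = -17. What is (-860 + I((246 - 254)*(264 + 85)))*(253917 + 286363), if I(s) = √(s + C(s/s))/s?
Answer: -464640800 - 3579355*I/349 ≈ -4.6464e+8 - 10256.0*I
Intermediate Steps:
I(s) = √(-17 + s)/s (I(s) = √(s - 17)/s = √(-17 + s)/s)
(-860 + I((246 - 254)*(264 + 85)))*(253917 + 286363) = (-860 + √(-17 + (246 - 254)*(264 + 85))/(((246 - 254)*(264 + 85))))*(253917 + 286363) = (-860 + √(-17 - 8*349)/((-8*349)))*540280 = (-860 + √(-17 - 2792)/(-2792))*540280 = (-860 - 53*I/2792)*540280 = -464640800 - 3579355*I/349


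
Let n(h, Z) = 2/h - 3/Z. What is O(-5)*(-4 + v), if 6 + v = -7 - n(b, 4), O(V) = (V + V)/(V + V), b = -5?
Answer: -317/20 ≈ -15.850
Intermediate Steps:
O(V) = 1 (O(V) = (2*V)/((2*V)) = (2*V)*(1/(2*V)) = 1)
n(h, Z) = -3/Z + 2/h
v = -237/20 (v = -6 + (-7 - (-3/4 + 2/(-5))) = -6 + (-7 - (-3*¼ + 2*(-⅕))) = -6 + (-7 - (-¾ - ⅖)) = -6 + (-7 - 1*(-23/20)) = -6 + (-7 + 23/20) = -6 - 117/20 = -237/20 ≈ -11.850)
O(-5)*(-4 + v) = 1*(-4 - 237/20) = 1*(-317/20) = -317/20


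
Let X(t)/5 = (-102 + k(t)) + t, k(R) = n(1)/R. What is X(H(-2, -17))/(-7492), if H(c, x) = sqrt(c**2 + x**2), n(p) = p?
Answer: 255/3746 - 735*sqrt(293)/1097578 ≈ 0.056610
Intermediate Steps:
k(R) = 1/R
X(t) = -510 + 5*t + 5/t (X(t) = 5*((-102 + 1/t) + t) = 5*(-102 + t + 1/t) = -510 + 5*t + 5/t)
X(H(-2, -17))/(-7492) = (-510 + 5*sqrt((-2)**2 + (-17)**2) + 5/(sqrt((-2)**2 + (-17)**2)))/(-7492) = (-510 + 5*sqrt(4 + 289) + 5/(sqrt(4 + 289)))*(-1/7492) = (-510 + 5*sqrt(293) + 5/(sqrt(293)))*(-1/7492) = (-510 + 5*sqrt(293) + 5*(sqrt(293)/293))*(-1/7492) = (-510 + 5*sqrt(293) + 5*sqrt(293)/293)*(-1/7492) = (-510 + 1470*sqrt(293)/293)*(-1/7492) = 255/3746 - 735*sqrt(293)/1097578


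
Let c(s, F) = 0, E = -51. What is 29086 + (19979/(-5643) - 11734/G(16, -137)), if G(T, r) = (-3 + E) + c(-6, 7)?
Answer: 165338522/5643 ≈ 29300.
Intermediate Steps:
G(T, r) = -54 (G(T, r) = (-3 - 51) + 0 = -54 + 0 = -54)
29086 + (19979/(-5643) - 11734/G(16, -137)) = 29086 + (19979/(-5643) - 11734/(-54)) = 29086 + (19979*(-1/5643) - 11734*(-1/54)) = 29086 + (-19979/5643 + 5867/27) = 29086 + 1206224/5643 = 165338522/5643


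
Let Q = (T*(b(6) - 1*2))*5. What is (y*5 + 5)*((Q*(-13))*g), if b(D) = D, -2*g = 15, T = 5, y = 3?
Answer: 195000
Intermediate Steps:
g = -15/2 (g = -½*15 = -15/2 ≈ -7.5000)
Q = 100 (Q = (5*(6 - 1*2))*5 = (5*(6 - 2))*5 = (5*4)*5 = 20*5 = 100)
(y*5 + 5)*((Q*(-13))*g) = (3*5 + 5)*((100*(-13))*(-15/2)) = (15 + 5)*(-1300*(-15/2)) = 20*9750 = 195000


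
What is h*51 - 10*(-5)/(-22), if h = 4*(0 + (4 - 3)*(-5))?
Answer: -11245/11 ≈ -1022.3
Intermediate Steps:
h = -20 (h = 4*(0 + 1*(-5)) = 4*(0 - 5) = 4*(-5) = -20)
h*51 - 10*(-5)/(-22) = -20*51 - 10*(-5)/(-22) = -1020 + 50*(-1/22) = -1020 - 25/11 = -11245/11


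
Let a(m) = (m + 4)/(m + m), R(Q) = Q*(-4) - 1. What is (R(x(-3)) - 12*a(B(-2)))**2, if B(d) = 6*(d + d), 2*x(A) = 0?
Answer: 36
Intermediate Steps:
x(A) = 0 (x(A) = (1/2)*0 = 0)
R(Q) = -1 - 4*Q (R(Q) = -4*Q - 1 = -1 - 4*Q)
B(d) = 12*d (B(d) = 6*(2*d) = 12*d)
a(m) = (4 + m)/(2*m) (a(m) = (4 + m)/((2*m)) = (4 + m)*(1/(2*m)) = (4 + m)/(2*m))
(R(x(-3)) - 12*a(B(-2)))**2 = ((-1 - 4*0) - 6*(4 + 12*(-2))/(12*(-2)))**2 = ((-1 + 0) - 6*(4 - 24)/(-24))**2 = (-1 - 6*(-1)*(-20)/24)**2 = (-1 - 12*5/12)**2 = (-1 - 5)**2 = (-6)**2 = 36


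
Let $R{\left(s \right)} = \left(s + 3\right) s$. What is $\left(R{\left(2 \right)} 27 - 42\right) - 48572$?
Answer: $-48344$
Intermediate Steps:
$R{\left(s \right)} = s \left(3 + s\right)$ ($R{\left(s \right)} = \left(3 + s\right) s = s \left(3 + s\right)$)
$\left(R{\left(2 \right)} 27 - 42\right) - 48572 = \left(2 \left(3 + 2\right) 27 - 42\right) - 48572 = \left(2 \cdot 5 \cdot 27 - 42\right) - 48572 = \left(10 \cdot 27 - 42\right) - 48572 = \left(270 - 42\right) - 48572 = 228 - 48572 = -48344$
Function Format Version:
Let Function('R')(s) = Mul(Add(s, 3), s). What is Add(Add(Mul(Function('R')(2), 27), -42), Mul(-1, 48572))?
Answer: -48344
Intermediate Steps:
Function('R')(s) = Mul(s, Add(3, s)) (Function('R')(s) = Mul(Add(3, s), s) = Mul(s, Add(3, s)))
Add(Add(Mul(Function('R')(2), 27), -42), Mul(-1, 48572)) = Add(Add(Mul(Mul(2, Add(3, 2)), 27), -42), Mul(-1, 48572)) = Add(Add(Mul(Mul(2, 5), 27), -42), -48572) = Add(Add(Mul(10, 27), -42), -48572) = Add(Add(270, -42), -48572) = Add(228, -48572) = -48344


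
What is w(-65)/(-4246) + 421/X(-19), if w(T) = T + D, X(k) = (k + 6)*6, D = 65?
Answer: -421/78 ≈ -5.3974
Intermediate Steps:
X(k) = 36 + 6*k (X(k) = (6 + k)*6 = 36 + 6*k)
w(T) = 65 + T (w(T) = T + 65 = 65 + T)
w(-65)/(-4246) + 421/X(-19) = (65 - 65)/(-4246) + 421/(36 + 6*(-19)) = 0*(-1/4246) + 421/(36 - 114) = 0 + 421/(-78) = 0 + 421*(-1/78) = 0 - 421/78 = -421/78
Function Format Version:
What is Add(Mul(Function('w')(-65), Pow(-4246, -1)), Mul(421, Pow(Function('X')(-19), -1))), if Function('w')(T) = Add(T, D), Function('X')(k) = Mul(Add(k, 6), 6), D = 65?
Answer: Rational(-421, 78) ≈ -5.3974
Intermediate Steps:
Function('X')(k) = Add(36, Mul(6, k)) (Function('X')(k) = Mul(Add(6, k), 6) = Add(36, Mul(6, k)))
Function('w')(T) = Add(65, T) (Function('w')(T) = Add(T, 65) = Add(65, T))
Add(Mul(Function('w')(-65), Pow(-4246, -1)), Mul(421, Pow(Function('X')(-19), -1))) = Add(Mul(Add(65, -65), Pow(-4246, -1)), Mul(421, Pow(Add(36, Mul(6, -19)), -1))) = Add(Mul(0, Rational(-1, 4246)), Mul(421, Pow(Add(36, -114), -1))) = Add(0, Mul(421, Pow(-78, -1))) = Add(0, Mul(421, Rational(-1, 78))) = Add(0, Rational(-421, 78)) = Rational(-421, 78)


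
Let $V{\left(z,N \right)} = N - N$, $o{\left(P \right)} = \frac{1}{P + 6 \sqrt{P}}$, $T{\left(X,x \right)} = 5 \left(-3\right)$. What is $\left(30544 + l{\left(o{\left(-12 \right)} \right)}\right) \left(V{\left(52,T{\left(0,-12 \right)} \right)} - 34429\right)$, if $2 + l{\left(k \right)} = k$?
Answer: $- \frac{50473430435}{48} + \frac{34429 i \sqrt{3}}{48} \approx -1.0515 \cdot 10^{9} + 1242.3 i$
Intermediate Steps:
$T{\left(X,x \right)} = -15$
$l{\left(k \right)} = -2 + k$
$V{\left(z,N \right)} = 0$
$\left(30544 + l{\left(o{\left(-12 \right)} \right)}\right) \left(V{\left(52,T{\left(0,-12 \right)} \right)} - 34429\right) = \left(30544 - \left(2 - \frac{1}{-12 + 6 \sqrt{-12}}\right)\right) \left(0 - 34429\right) = \left(30544 - \left(2 - \frac{1}{-12 + 6 \cdot 2 i \sqrt{3}}\right)\right) \left(-34429\right) = \left(30544 - \left(2 - \frac{1}{-12 + 12 i \sqrt{3}}\right)\right) \left(-34429\right) = \left(30542 + \frac{1}{-12 + 12 i \sqrt{3}}\right) \left(-34429\right) = -1051530518 - \frac{34429}{-12 + 12 i \sqrt{3}}$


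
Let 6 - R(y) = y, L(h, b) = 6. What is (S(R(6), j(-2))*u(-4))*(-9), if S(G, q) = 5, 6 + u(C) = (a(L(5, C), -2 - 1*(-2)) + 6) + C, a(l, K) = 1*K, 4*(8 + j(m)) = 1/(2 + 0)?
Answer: 180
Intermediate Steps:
j(m) = -63/8 (j(m) = -8 + 1/(4*(2 + 0)) = -8 + (¼)/2 = -8 + (¼)*(½) = -8 + ⅛ = -63/8)
R(y) = 6 - y
a(l, K) = K
u(C) = C (u(C) = -6 + (((-2 - 1*(-2)) + 6) + C) = -6 + (((-2 + 2) + 6) + C) = -6 + ((0 + 6) + C) = -6 + (6 + C) = C)
(S(R(6), j(-2))*u(-4))*(-9) = (5*(-4))*(-9) = -20*(-9) = 180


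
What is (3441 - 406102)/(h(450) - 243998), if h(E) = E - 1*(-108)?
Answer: 402661/243440 ≈ 1.6540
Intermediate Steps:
h(E) = 108 + E (h(E) = E + 108 = 108 + E)
(3441 - 406102)/(h(450) - 243998) = (3441 - 406102)/((108 + 450) - 243998) = -402661/(558 - 243998) = -402661/(-243440) = -402661*(-1/243440) = 402661/243440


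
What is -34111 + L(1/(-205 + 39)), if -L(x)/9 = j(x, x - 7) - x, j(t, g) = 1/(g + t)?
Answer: -274617764/8051 ≈ -34110.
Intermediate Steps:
L(x) = -9/(-7 + 2*x) + 9*x (L(x) = -9*(1/((x - 7) + x) - x) = -9*(1/((-7 + x) + x) - x) = -9*(1/(-7 + 2*x) - x) = -9/(-7 + 2*x) + 9*x)
-34111 + L(1/(-205 + 39)) = -34111 + 9*(-1 + (-7 + 2/(-205 + 39))/(-205 + 39))/(-7 + 2/(-205 + 39)) = -34111 + 9*(-1 + (-7 + 2/(-166))/(-166))/(-7 + 2/(-166)) = -34111 + 9*(-1 - (-7 + 2*(-1/166))/166)/(-7 + 2*(-1/166)) = -34111 + 9*(-1 - (-7 - 1/83)/166)/(-7 - 1/83) = -34111 + 9*(-1 - 1/166*(-582/83))/(-582/83) = -34111 + 9*(-83/582)*(-1 + 291/6889) = -34111 + 9*(-83/582)*(-6598/6889) = -34111 + 9897/8051 = -274617764/8051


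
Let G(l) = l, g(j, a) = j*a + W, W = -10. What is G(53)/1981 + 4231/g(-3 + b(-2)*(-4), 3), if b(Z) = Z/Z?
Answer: -8379968/61411 ≈ -136.46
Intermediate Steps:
b(Z) = 1
g(j, a) = -10 + a*j (g(j, a) = j*a - 10 = a*j - 10 = -10 + a*j)
G(53)/1981 + 4231/g(-3 + b(-2)*(-4), 3) = 53/1981 + 4231/(-10 + 3*(-3 + 1*(-4))) = 53*(1/1981) + 4231/(-10 + 3*(-3 - 4)) = 53/1981 + 4231/(-10 + 3*(-7)) = 53/1981 + 4231/(-10 - 21) = 53/1981 + 4231/(-31) = 53/1981 + 4231*(-1/31) = 53/1981 - 4231/31 = -8379968/61411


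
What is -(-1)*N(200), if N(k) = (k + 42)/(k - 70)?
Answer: 121/65 ≈ 1.8615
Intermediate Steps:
N(k) = (42 + k)/(-70 + k)
-(-1)*N(200) = -(-1)*(42 + 200)/(-70 + 200) = -(-1)*242/130 = -(-1)*(1/130)*242 = -(-1)*121/65 = -1*(-121/65) = 121/65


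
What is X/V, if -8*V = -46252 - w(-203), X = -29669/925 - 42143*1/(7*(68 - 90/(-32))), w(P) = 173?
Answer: -2290723304/113527308125 ≈ -0.020178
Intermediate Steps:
X = -859021239/7336175 (X = -29669*1/925 - 42143*1/(7*(68 - 90*(-1/32))) = -29669/925 - 42143*1/(7*(68 + 45/16)) = -29669/925 - 42143/(7*(1133/16)) = -29669/925 - 42143/7931/16 = -29669/925 - 42143*16/7931 = -29669/925 - 674288/7931 = -859021239/7336175 ≈ -117.09)
V = 46425/8 (V = -(-46252 - 1*173)/8 = -(-46252 - 173)/8 = -⅛*(-46425) = 46425/8 ≈ 5803.1)
X/V = -859021239/(7336175*46425/8) = -859021239/7336175*8/46425 = -2290723304/113527308125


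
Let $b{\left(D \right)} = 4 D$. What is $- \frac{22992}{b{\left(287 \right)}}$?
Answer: $- \frac{5748}{287} \approx -20.028$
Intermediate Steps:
$- \frac{22992}{b{\left(287 \right)}} = - \frac{22992}{4 \cdot 287} = - \frac{22992}{1148} = \left(-22992\right) \frac{1}{1148} = - \frac{5748}{287}$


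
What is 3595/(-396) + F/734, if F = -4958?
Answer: -2301049/145332 ≈ -15.833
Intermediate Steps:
3595/(-396) + F/734 = 3595/(-396) - 4958/734 = 3595*(-1/396) - 4958*1/734 = -3595/396 - 2479/367 = -2301049/145332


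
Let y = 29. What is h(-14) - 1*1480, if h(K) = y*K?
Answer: -1886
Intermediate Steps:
h(K) = 29*K
h(-14) - 1*1480 = 29*(-14) - 1*1480 = -406 - 1480 = -1886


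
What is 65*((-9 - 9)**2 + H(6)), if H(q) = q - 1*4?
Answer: 21190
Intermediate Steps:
H(q) = -4 + q (H(q) = q - 4 = -4 + q)
65*((-9 - 9)**2 + H(6)) = 65*((-9 - 9)**2 + (-4 + 6)) = 65*((-18)**2 + 2) = 65*(324 + 2) = 65*326 = 21190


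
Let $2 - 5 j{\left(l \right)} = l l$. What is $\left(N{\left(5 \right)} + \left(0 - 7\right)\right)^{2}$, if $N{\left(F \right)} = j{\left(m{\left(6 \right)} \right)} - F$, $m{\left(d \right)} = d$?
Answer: $\frac{8836}{25} \approx 353.44$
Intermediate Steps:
$j{\left(l \right)} = \frac{2}{5} - \frac{l^{2}}{5}$ ($j{\left(l \right)} = \frac{2}{5} - \frac{l l}{5} = \frac{2}{5} - \frac{l^{2}}{5}$)
$N{\left(F \right)} = - \frac{34}{5} - F$ ($N{\left(F \right)} = \left(\frac{2}{5} - \frac{6^{2}}{5}\right) - F = \left(\frac{2}{5} - \frac{36}{5}\right) - F = - \frac{34}{5} - F$)
$\left(N{\left(5 \right)} + \left(0 - 7\right)\right)^{2} = \left(\left(- \frac{34}{5} - 5\right) + \left(0 - 7\right)\right)^{2} = \left(- \frac{59}{5} - 7\right)^{2} = \left(- \frac{94}{5}\right)^{2} = \frac{8836}{25}$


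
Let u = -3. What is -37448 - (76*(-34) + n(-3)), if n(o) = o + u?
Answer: -34858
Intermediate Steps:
n(o) = -3 + o (n(o) = o - 3 = -3 + o)
-37448 - (76*(-34) + n(-3)) = -37448 - (76*(-34) + (-3 - 3)) = -37448 - (-2584 - 6) = -37448 - 1*(-2590) = -37448 + 2590 = -34858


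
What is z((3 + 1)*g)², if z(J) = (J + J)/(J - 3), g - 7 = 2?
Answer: 576/121 ≈ 4.7603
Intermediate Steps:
g = 9 (g = 7 + 2 = 9)
z(J) = 2*J/(-3 + J) (z(J) = (2*J)/(-3 + J) = 2*J/(-3 + J))
z((3 + 1)*g)² = (2*((3 + 1)*9)/(-3 + (3 + 1)*9))² = (2*(4*9)/(-3 + 4*9))² = (2*36/(-3 + 36))² = (2*36/33)² = (2*36*(1/33))² = (24/11)² = 576/121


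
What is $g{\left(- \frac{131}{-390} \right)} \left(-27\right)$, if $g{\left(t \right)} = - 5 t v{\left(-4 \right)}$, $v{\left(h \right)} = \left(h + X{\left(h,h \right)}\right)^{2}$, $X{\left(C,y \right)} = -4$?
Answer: $\frac{37728}{13} \approx 2902.2$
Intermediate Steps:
$v{\left(h \right)} = \left(-4 + h\right)^{2}$ ($v{\left(h \right)} = \left(h - 4\right)^{2} = \left(-4 + h\right)^{2}$)
$g{\left(t \right)} = - 320 t$ ($g{\left(t \right)} = - 5 t \left(-4 - 4\right)^{2} = - 5 t \left(-8\right)^{2} = - 5 t 64 = - 320 t$)
$g{\left(- \frac{131}{-390} \right)} \left(-27\right) = - 320 \left(- \frac{131}{-390}\right) \left(-27\right) = - 320 \left(\left(-131\right) \left(- \frac{1}{390}\right)\right) \left(-27\right) = \left(-320\right) \frac{131}{390} \left(-27\right) = \left(- \frac{4192}{39}\right) \left(-27\right) = \frac{37728}{13}$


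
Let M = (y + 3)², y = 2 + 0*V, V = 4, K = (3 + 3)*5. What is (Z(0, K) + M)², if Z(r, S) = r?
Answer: 625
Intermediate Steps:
K = 30 (K = 6*5 = 30)
y = 2 (y = 2 + 0*4 = 2 + 0 = 2)
M = 25 (M = (2 + 3)² = 5² = 25)
(Z(0, K) + M)² = (0 + 25)² = 25² = 625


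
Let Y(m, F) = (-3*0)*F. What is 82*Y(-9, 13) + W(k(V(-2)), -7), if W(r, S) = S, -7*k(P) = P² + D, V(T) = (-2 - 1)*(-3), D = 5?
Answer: -7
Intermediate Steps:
V(T) = 9 (V(T) = -3*(-3) = 9)
k(P) = -5/7 - P²/7 (k(P) = -(P² + 5)/7 = -(5 + P²)/7 = -5/7 - P²/7)
Y(m, F) = 0 (Y(m, F) = 0*F = 0)
82*Y(-9, 13) + W(k(V(-2)), -7) = 82*0 - 7 = 0 - 7 = -7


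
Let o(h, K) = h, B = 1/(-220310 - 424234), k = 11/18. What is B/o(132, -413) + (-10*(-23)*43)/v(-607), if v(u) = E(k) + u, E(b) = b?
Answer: -3029181486215/185729220864 ≈ -16.310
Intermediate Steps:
k = 11/18 (k = 11*(1/18) = 11/18 ≈ 0.61111)
B = -1/644544 (B = 1/(-644544) = -1/644544 ≈ -1.5515e-6)
v(u) = 11/18 + u
B/o(132, -413) + (-10*(-23)*43)/v(-607) = -1/644544/132 + (-10*(-23)*43)/(11/18 - 607) = -1/644544*1/132 + (230*43)/(-10915/18) = -1/85079808 + 9890*(-18/10915) = -1/85079808 - 35604/2183 = -3029181486215/185729220864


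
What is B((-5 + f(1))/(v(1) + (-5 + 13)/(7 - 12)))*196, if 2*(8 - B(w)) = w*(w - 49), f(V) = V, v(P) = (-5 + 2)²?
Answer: -1446088/1369 ≈ -1056.3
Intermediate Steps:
v(P) = 9 (v(P) = (-3)² = 9)
B(w) = 8 - w*(-49 + w)/2 (B(w) = 8 - w*(w - 49)/2 = 8 - w*(-49 + w)/2)
B((-5 + f(1))/(v(1) + (-5 + 13)/(7 - 12)))*196 = (8 - (-5 + 1)²/(9 + (-5 + 13)/(7 - 12))²/2 + 49*((-5 + 1)/(9 + (-5 + 13)/(7 - 12)))/2)*196 = (8 - 16/(9 + 8/(-5))²/2 + 49*(-4/(9 + 8/(-5)))/2)*196 = (8 - 16/(9 + 8*(-⅕))²/2 + 49*(-4/(9 + 8*(-⅕)))/2)*196 = (8 - 16/(9 - 8/5)²/2 + 49*(-4/(9 - 8/5))/2)*196 = (8 - (-4/37/5)²/2 + 49*(-4/37/5)/2)*196 = (8 - (-4*5/37)²/2 + 49*(-4*5/37)/2)*196 = (8 - (-20/37)²/2 + (49/2)*(-20/37))*196 = (8 - ½*400/1369 - 490/37)*196 = (8 - 200/1369 - 490/37)*196 = -7378/1369*196 = -1446088/1369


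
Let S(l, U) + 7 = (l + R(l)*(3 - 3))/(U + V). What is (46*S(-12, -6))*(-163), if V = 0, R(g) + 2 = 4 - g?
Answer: 37490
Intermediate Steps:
R(g) = 2 - g (R(g) = -2 + (4 - g) = 2 - g)
S(l, U) = -7 + l/U (S(l, U) = -7 + (l + (2 - l)*(3 - 3))/(U + 0) = -7 + (l + (2 - l)*0)/U = -7 + (l + 0)/U = -7 + l/U)
(46*S(-12, -6))*(-163) = (46*(-7 - 12/(-6)))*(-163) = (46*(-7 - 12*(-⅙)))*(-163) = (46*(-7 + 2))*(-163) = (46*(-5))*(-163) = -230*(-163) = 37490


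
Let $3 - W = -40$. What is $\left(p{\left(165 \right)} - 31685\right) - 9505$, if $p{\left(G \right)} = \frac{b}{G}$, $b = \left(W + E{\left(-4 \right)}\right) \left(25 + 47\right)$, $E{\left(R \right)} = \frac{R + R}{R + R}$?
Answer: $- \frac{205854}{5} \approx -41171.0$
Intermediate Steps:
$W = 43$ ($W = 3 - -40 = 3 + 40 = 43$)
$E{\left(R \right)} = 1$ ($E{\left(R \right)} = \frac{2 R}{2 R} = 2 R \frac{1}{2 R} = 1$)
$b = 3168$ ($b = \left(43 + 1\right) \left(25 + 47\right) = 44 \cdot 72 = 3168$)
$p{\left(G \right)} = \frac{3168}{G}$
$\left(p{\left(165 \right)} - 31685\right) - 9505 = \left(\frac{3168}{165} - 31685\right) - 9505 = \left(3168 \cdot \frac{1}{165} - 31685\right) - 9505 = \left(\frac{96}{5} - 31685\right) - 9505 = - \frac{158329}{5} - 9505 = - \frac{205854}{5}$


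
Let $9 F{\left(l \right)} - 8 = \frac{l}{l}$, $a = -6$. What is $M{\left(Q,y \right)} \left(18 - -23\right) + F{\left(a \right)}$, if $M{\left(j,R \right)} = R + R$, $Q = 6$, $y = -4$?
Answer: $-327$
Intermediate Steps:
$F{\left(l \right)} = 1$ ($F{\left(l \right)} = \frac{8}{9} + \frac{l \frac{1}{l}}{9} = \frac{8}{9} + \frac{1}{9} \cdot 1 = \frac{8}{9} + \frac{1}{9} = 1$)
$M{\left(j,R \right)} = 2 R$
$M{\left(Q,y \right)} \left(18 - -23\right) + F{\left(a \right)} = 2 \left(-4\right) \left(18 - -23\right) + 1 = - 8 \left(18 + 23\right) + 1 = \left(-8\right) 41 + 1 = -328 + 1 = -327$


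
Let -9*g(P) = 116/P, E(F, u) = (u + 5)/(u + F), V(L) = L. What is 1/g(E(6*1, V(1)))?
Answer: -27/406 ≈ -0.066502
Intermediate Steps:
E(F, u) = (5 + u)/(F + u)
g(P) = -116/(9*P)
1/g(E(6*1, V(1))) = 1/(-116*(6*1 + 1)/(5 + 1)/9) = 1/(-116/(9*(6/(6 + 1)))) = 1/(-116/(9*(6/7))) = 1/(-116/(9*((1/7)*6))) = 1/(-116/(9*6/7)) = 1/(-116/9*7/6) = 1/(-406/27) = -27/406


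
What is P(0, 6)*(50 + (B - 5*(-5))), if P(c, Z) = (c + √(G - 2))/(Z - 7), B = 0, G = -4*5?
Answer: -75*I*√22 ≈ -351.78*I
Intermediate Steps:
G = -20
P(c, Z) = (c + I*√22)/(-7 + Z) (P(c, Z) = (c + √(-20 - 2))/(Z - 7) = (c + √(-22))/(-7 + Z) = (c + I*√22)/(-7 + Z))
P(0, 6)*(50 + (B - 5*(-5))) = ((0 + I*√22)/(-7 + 6))*(50 + (0 - 5*(-5))) = ((I*√22)/(-1))*(50 + (0 + 25)) = (-I*√22)*(50 + 25) = -I*√22*75 = -75*I*√22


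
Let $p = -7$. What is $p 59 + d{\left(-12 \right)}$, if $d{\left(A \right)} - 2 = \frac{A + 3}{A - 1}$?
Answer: $- \frac{5334}{13} \approx -410.31$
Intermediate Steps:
$d{\left(A \right)} = 2 + \frac{3 + A}{-1 + A}$ ($d{\left(A \right)} = 2 + \frac{A + 3}{A - 1} = 2 + \frac{3 + A}{-1 + A}$)
$p 59 + d{\left(-12 \right)} = \left(-7\right) 59 + \frac{1 + 3 \left(-12\right)}{-1 - 12} = -413 + \frac{1 - 36}{-13} = -413 - - \frac{35}{13} = -413 + \frac{35}{13} = - \frac{5334}{13}$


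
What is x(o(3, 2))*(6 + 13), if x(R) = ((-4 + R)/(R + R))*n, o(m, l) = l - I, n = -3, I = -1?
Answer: 19/2 ≈ 9.5000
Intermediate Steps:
o(m, l) = 1 + l (o(m, l) = l - 1*(-1) = l + 1 = 1 + l)
x(R) = -3*(-4 + R)/(2*R) (x(R) = ((-4 + R)/(R + R))*(-3) = ((-4 + R)/((2*R)))*(-3) = ((-4 + R)*(1/(2*R)))*(-3) = ((-4 + R)/(2*R))*(-3) = -3*(-4 + R)/(2*R))
x(o(3, 2))*(6 + 13) = (-3/2 + 6/(1 + 2))*(6 + 13) = (-3/2 + 6/3)*19 = (-3/2 + 6*(1/3))*19 = (-3/2 + 2)*19 = (1/2)*19 = 19/2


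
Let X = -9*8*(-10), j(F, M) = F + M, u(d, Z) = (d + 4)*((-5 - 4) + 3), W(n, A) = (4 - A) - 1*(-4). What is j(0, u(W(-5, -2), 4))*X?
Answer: -60480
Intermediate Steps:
W(n, A) = 8 - A (W(n, A) = (4 - A) + 4 = 8 - A)
u(d, Z) = -24 - 6*d (u(d, Z) = (4 + d)*(-9 + 3) = (4 + d)*(-6) = -24 - 6*d)
X = 720 (X = -72*(-10) = 720)
j(0, u(W(-5, -2), 4))*X = (0 + (-24 - 6*(8 - 1*(-2))))*720 = (0 + (-24 - 6*(8 + 2)))*720 = (0 + (-24 - 6*10))*720 = (0 + (-24 - 60))*720 = (0 - 84)*720 = -84*720 = -60480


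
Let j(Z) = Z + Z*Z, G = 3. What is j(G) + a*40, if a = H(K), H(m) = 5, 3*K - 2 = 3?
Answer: 212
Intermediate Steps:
K = 5/3 (K = 2/3 + (1/3)*3 = 2/3 + 1 = 5/3 ≈ 1.6667)
a = 5
j(Z) = Z + Z**2
j(G) + a*40 = 3*(1 + 3) + 5*40 = 3*4 + 200 = 12 + 200 = 212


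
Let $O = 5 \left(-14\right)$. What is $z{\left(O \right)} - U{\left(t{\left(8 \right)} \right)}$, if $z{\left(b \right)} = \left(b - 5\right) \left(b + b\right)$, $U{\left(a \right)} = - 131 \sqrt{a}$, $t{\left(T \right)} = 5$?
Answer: $10500 + 131 \sqrt{5} \approx 10793.0$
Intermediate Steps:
$O = -70$
$z{\left(b \right)} = 2 b \left(-5 + b\right)$ ($z{\left(b \right)} = \left(-5 + b\right) 2 b = 2 b \left(-5 + b\right)$)
$z{\left(O \right)} - U{\left(t{\left(8 \right)} \right)} = 2 \left(-70\right) \left(-5 - 70\right) - - 131 \sqrt{5} = 2 \left(-70\right) \left(-75\right) + 131 \sqrt{5} = 10500 + 131 \sqrt{5}$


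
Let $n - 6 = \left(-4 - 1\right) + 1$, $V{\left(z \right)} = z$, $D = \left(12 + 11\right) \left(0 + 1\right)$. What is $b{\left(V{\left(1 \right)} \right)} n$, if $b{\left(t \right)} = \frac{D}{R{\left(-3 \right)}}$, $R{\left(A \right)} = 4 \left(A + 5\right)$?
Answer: $\frac{23}{4} \approx 5.75$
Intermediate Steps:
$R{\left(A \right)} = 20 + 4 A$ ($R{\left(A \right)} = 4 \left(5 + A\right) = 20 + 4 A$)
$D = 23$ ($D = 23 \cdot 1 = 23$)
$n = 2$ ($n = 6 + \left(\left(-4 - 1\right) + 1\right) = 6 + \left(-5 + 1\right) = 6 - 4 = 2$)
$b{\left(t \right)} = \frac{23}{8}$ ($b{\left(t \right)} = \frac{23}{20 + 4 \left(-3\right)} = \frac{23}{20 - 12} = \frac{23}{8}$)
$b{\left(V{\left(1 \right)} \right)} n = \frac{23}{8} \cdot 2 = \frac{23}{4}$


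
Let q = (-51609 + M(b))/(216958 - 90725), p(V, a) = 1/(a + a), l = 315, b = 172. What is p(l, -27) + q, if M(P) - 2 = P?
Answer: -2903723/6816582 ≈ -0.42598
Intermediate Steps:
M(P) = 2 + P
p(V, a) = 1/(2*a)
q = -51435/126233 (q = (-51609 + (2 + 172))/(216958 - 90725) = (-51609 + 174)/126233 = -51435*1/126233 = -51435/126233 ≈ -0.40746)
p(l, -27) + q = (1/2)/(-27) - 51435/126233 = (1/2)*(-1/27) - 51435/126233 = -1/54 - 51435/126233 = -2903723/6816582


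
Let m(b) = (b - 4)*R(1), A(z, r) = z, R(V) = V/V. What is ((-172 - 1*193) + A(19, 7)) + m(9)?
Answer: -341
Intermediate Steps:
R(V) = 1
m(b) = -4 + b (m(b) = (b - 4)*1 = (-4 + b)*1 = -4 + b)
((-172 - 1*193) + A(19, 7)) + m(9) = ((-172 - 1*193) + 19) + (-4 + 9) = ((-172 - 193) + 19) + 5 = (-365 + 19) + 5 = -346 + 5 = -341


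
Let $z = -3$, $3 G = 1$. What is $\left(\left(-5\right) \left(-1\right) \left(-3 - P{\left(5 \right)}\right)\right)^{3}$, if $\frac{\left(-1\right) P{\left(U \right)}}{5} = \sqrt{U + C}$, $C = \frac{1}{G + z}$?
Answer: $- \frac{1067625}{8} + \frac{713125 \sqrt{74}}{32} \approx 58251.0$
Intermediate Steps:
$G = \frac{1}{3}$ ($G = \frac{1}{3} \cdot 1 = \frac{1}{3} \approx 0.33333$)
$C = - \frac{3}{8}$ ($C = \frac{1}{\frac{1}{3} - 3} = \frac{1}{- \frac{8}{3}} = - \frac{3}{8} \approx -0.375$)
$P{\left(U \right)} = - 5 \sqrt{- \frac{3}{8} + U}$ ($P{\left(U \right)} = - 5 \sqrt{U - \frac{3}{8}} = - 5 \sqrt{- \frac{3}{8} + U}$)
$\left(\left(-5\right) \left(-1\right) \left(-3 - P{\left(5 \right)}\right)\right)^{3} = \left(\left(-5\right) \left(-1\right) \left(-3 - - \frac{5 \sqrt{-6 + 16 \cdot 5}}{4}\right)\right)^{3} = \left(5 \left(-3 - - \frac{5 \sqrt{-6 + 80}}{4}\right)\right)^{3} = \left(5 \left(-3 - - \frac{5 \sqrt{74}}{4}\right)\right)^{3} = \left(5 \left(-3 + \frac{5 \sqrt{74}}{4}\right)\right)^{3} = \left(-15 + \frac{25 \sqrt{74}}{4}\right)^{3}$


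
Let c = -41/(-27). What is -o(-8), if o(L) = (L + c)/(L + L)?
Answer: -175/432 ≈ -0.40509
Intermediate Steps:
c = 41/27 (c = -41*(-1/27) = 41/27 ≈ 1.5185)
o(L) = (41/27 + L)/(2*L) (o(L) = (L + 41/27)/(L + L) = (41/27 + L)/((2*L)) = (41/27 + L)*(1/(2*L)) = (41/27 + L)/(2*L))
-o(-8) = -(41 + 27*(-8))/(54*(-8)) = -(-1)*(41 - 216)/(54*8) = -(-1)*(-175)/(54*8) = -1*175/432 = -175/432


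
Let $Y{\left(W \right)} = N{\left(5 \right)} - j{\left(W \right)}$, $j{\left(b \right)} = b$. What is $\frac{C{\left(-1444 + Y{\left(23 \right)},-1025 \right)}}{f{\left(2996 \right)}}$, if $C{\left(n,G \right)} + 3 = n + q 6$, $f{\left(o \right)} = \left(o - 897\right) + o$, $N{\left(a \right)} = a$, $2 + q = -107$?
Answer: $- \frac{2119}{5095} \approx -0.4159$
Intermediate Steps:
$q = -109$ ($q = -2 - 107 = -109$)
$f{\left(o \right)} = -897 + 2 o$ ($f{\left(o \right)} = \left(-897 + o\right) + o = -897 + 2 o$)
$Y{\left(W \right)} = 5 - W$
$C{\left(n,G \right)} = -657 + n$ ($C{\left(n,G \right)} = -3 + \left(n - 654\right) = -3 + \left(-654 + n\right) = -657 + n$)
$\frac{C{\left(-1444 + Y{\left(23 \right)},-1025 \right)}}{f{\left(2996 \right)}} = \frac{-657 + \left(-1444 + \left(5 - 23\right)\right)}{-897 + 2 \cdot 2996} = \frac{-657 + \left(-1444 + \left(5 - 23\right)\right)}{-897 + 5992} = \frac{-657 - 1462}{5095} = \left(-657 - 1462\right) \frac{1}{5095} = \left(-2119\right) \frac{1}{5095} = - \frac{2119}{5095}$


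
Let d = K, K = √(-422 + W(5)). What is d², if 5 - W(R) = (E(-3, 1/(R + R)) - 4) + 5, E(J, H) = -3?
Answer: -415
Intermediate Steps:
W(R) = 7 (W(R) = 5 - ((-3 - 4) + 5) = 5 - (-7 + 5) = 5 - 1*(-2) = 5 + 2 = 7)
K = I*√415 (K = √(-422 + 7) = √(-415) = I*√415 ≈ 20.372*I)
d = I*√415 ≈ 20.372*I
d² = (I*√415)² = -415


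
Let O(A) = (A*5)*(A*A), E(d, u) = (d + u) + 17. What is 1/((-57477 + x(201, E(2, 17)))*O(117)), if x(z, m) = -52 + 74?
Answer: -1/460103374575 ≈ -2.1734e-12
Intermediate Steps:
E(d, u) = 17 + d + u
x(z, m) = 22
O(A) = 5*A³ (O(A) = (5*A)*A² = 5*A³)
1/((-57477 + x(201, E(2, 17)))*O(117)) = 1/((-57477 + 22)*((5*117³))) = 1/((-57455)*((5*1601613))) = -1/57455/8008065 = -1/57455*1/8008065 = -1/460103374575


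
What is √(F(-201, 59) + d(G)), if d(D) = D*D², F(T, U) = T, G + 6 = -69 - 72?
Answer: 2*I*√794181 ≈ 1782.3*I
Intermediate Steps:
G = -147 (G = -6 + (-69 - 72) = -6 - 141 = -147)
d(D) = D³
√(F(-201, 59) + d(G)) = √(-201 + (-147)³) = √(-201 - 3176523) = √(-3176724) = 2*I*√794181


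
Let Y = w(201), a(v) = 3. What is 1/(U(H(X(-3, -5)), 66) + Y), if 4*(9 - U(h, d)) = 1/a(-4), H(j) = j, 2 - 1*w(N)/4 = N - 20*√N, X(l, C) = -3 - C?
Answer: 22668/19206715 + 2304*√201/19206715 ≈ 0.0028809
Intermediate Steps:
w(N) = 8 - 4*N + 80*√N (w(N) = 8 - 4*(N - 20*√N) = 8 + (-4*N + 80*√N) = 8 - 4*N + 80*√N)
Y = -796 + 80*√201 (Y = 8 - 4*201 + 80*√201 = 8 - 804 + 80*√201 = -796 + 80*√201 ≈ 338.20)
U(h, d) = 107/12 (U(h, d) = 9 - ¼/3 = 9 - ¼*⅓ = 9 - 1/12 = 107/12)
1/(U(H(X(-3, -5)), 66) + Y) = 1/(107/12 + (-796 + 80*√201)) = 1/(-9445/12 + 80*√201)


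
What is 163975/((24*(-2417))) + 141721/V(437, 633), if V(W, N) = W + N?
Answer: 4022749259/31034280 ≈ 129.62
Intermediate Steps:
V(W, N) = N + W
163975/((24*(-2417))) + 141721/V(437, 633) = 163975/((24*(-2417))) + 141721/(633 + 437) = 163975/(-58008) + 141721/1070 = 163975*(-1/58008) + 141721*(1/1070) = -163975/58008 + 141721/1070 = 4022749259/31034280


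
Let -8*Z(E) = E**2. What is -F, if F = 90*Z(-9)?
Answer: 3645/4 ≈ 911.25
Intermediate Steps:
Z(E) = -E**2/8
F = -3645/4 (F = 90*(-1/8*(-9)**2) = 90*(-1/8*81) = 90*(-81/8) = -3645/4 ≈ -911.25)
-F = -1*(-3645/4) = 3645/4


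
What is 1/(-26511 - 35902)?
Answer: -1/62413 ≈ -1.6022e-5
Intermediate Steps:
1/(-26511 - 35902) = 1/(-62413) = -1/62413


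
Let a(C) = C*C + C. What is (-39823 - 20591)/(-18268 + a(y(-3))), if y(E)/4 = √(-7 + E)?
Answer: 30207*I/(2*(√10 + 4607*I)) ≈ 3.2784 + 0.0022503*I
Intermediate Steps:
y(E) = 4*√(-7 + E)
a(C) = C + C² (a(C) = C² + C = C + C²)
(-39823 - 20591)/(-18268 + a(y(-3))) = (-39823 - 20591)/(-18268 + (4*√(-7 - 3))*(1 + 4*√(-7 - 3))) = -60414/(-18268 + (4*√(-10))*(1 + 4*√(-10))) = -60414/(-18268 + (4*(I*√10))*(1 + 4*(I*√10))) = -60414/(-18268 + (4*I*√10)*(1 + 4*I*√10)) = -60414/(-18268 + 4*I*√10*(1 + 4*I*√10))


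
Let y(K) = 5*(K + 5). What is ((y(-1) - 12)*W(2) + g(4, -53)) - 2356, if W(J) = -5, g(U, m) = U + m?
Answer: -2445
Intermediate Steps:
y(K) = 25 + 5*K (y(K) = 5*(5 + K) = 25 + 5*K)
((y(-1) - 12)*W(2) + g(4, -53)) - 2356 = (((25 + 5*(-1)) - 12)*(-5) + (4 - 53)) - 2356 = (((25 - 5) - 12)*(-5) - 49) - 2356 = ((20 - 12)*(-5) - 49) - 2356 = (8*(-5) - 49) - 2356 = (-40 - 49) - 2356 = -89 - 2356 = -2445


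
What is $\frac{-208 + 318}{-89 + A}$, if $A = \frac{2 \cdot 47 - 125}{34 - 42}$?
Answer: $- \frac{880}{681} \approx -1.2922$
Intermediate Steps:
$A = \frac{31}{8}$ ($A = \frac{94 - 125}{-8} = \left(-31\right) \left(- \frac{1}{8}\right) = \frac{31}{8} \approx 3.875$)
$\frac{-208 + 318}{-89 + A} = \frac{-208 + 318}{-89 + \frac{31}{8}} = \frac{110}{- \frac{681}{8}} = 110 \left(- \frac{8}{681}\right) = - \frac{880}{681}$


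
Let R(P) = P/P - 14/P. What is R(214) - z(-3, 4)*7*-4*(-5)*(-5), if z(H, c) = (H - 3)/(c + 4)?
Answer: -56075/107 ≈ -524.07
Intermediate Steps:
R(P) = 1 - 14/P
z(H, c) = (-3 + H)/(4 + c)
R(214) - z(-3, 4)*7*-4*(-5)*(-5) = (-14 + 214)/214 - ((-3 - 3)/(4 + 4))*7*-4*(-5)*(-5) = (1/214)*200 - (-6/8)*7*20*(-5) = 100/107 - ((1/8)*(-6))*7*(-100) = 100/107 - (-3/4*7)*(-100) = 100/107 - (-21)*(-100)/4 = 100/107 - 1*525 = 100/107 - 525 = -56075/107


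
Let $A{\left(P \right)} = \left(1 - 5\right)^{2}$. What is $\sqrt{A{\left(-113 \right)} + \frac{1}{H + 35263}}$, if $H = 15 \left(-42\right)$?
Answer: $\frac{\sqrt{19191149657}}{34633} \approx 4.0$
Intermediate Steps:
$H = -630$
$A{\left(P \right)} = 16$ ($A{\left(P \right)} = \left(-4\right)^{2} = 16$)
$\sqrt{A{\left(-113 \right)} + \frac{1}{H + 35263}} = \sqrt{16 + \frac{1}{-630 + 35263}} = \sqrt{16 + \frac{1}{34633}} = \sqrt{\frac{554129}{34633}} = \frac{\sqrt{19191149657}}{34633}$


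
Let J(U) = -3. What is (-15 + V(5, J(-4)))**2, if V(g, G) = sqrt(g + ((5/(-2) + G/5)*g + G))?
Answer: 423/2 - 45*I*sqrt(6) ≈ 211.5 - 110.23*I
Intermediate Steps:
V(g, G) = sqrt(G + g + g*(-5/2 + G/5)) (V(g, G) = sqrt(g + ((5*(-1/2) + G*(1/5))*g + G)) = sqrt(g + ((-5/2 + G/5)*g + G)) = sqrt(g + (g*(-5/2 + G/5) + G)) = sqrt(g + (G + g*(-5/2 + G/5))) = sqrt(G + g + g*(-5/2 + G/5)))
(-15 + V(5, J(-4)))**2 = (-15 + sqrt(-150*5 + 100*(-3) + 20*(-3)*5)/10)**2 = (-15 + sqrt(-750 - 300 - 300)/10)**2 = (-15 + sqrt(-1350)/10)**2 = (-15 + (15*I*sqrt(6))/10)**2 = (-15 + 3*I*sqrt(6)/2)**2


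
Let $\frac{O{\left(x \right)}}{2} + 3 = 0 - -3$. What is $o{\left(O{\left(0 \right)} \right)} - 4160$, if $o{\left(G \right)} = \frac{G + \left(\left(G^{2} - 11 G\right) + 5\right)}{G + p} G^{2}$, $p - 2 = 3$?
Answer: $-4160$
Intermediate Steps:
$p = 5$ ($p = 2 + 3 = 5$)
$O{\left(x \right)} = 0$ ($O{\left(x \right)} = -6 + 2 \left(0 - -3\right) = -6 + 2 \left(0 + 3\right) = -6 + 2 \cdot 3 = -6 + 6 = 0$)
$o{\left(G \right)} = \frac{G^{2} \left(5 + G^{2} - 10 G\right)}{5 + G}$ ($o{\left(G \right)} = \frac{G + \left(\left(G^{2} - 11 G\right) + 5\right)}{G + 5} G^{2} = \frac{G + \left(5 + G^{2} - 11 G\right)}{5 + G} G^{2} = \frac{5 + G^{2} - 10 G}{5 + G} G^{2} = \frac{G^{2} \left(5 + G^{2} - 10 G\right)}{5 + G}$)
$o{\left(O{\left(0 \right)} \right)} - 4160 = \frac{0^{2} \left(5 + 0^{2} - 0\right)}{5 + 0} - 4160 = \frac{0 \left(5 + 0 + 0\right)}{5} - 4160 = 0 \cdot \frac{1}{5} \cdot 5 - 4160 = 0 - 4160 = -4160$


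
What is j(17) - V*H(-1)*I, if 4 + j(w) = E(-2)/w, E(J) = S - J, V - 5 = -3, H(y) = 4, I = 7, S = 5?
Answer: -1013/17 ≈ -59.588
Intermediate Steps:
V = 2 (V = 5 - 3 = 2)
E(J) = 5 - J
j(w) = -4 + 7/w (j(w) = -4 + (5 - 1*(-2))/w = -4 + (5 + 2)/w = -4 + 7/w)
j(17) - V*H(-1)*I = (-4 + 7/17) - 2*4*7 = (-4 + 7*(1/17)) - 8*7 = (-4 + 7/17) - 1*56 = -61/17 - 56 = -1013/17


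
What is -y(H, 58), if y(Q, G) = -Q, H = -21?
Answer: -21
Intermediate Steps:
-y(H, 58) = -(-1)*(-21) = -1*21 = -21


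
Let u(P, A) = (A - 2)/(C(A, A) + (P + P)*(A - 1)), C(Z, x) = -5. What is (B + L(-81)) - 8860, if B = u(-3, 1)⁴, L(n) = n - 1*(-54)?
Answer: -5554374/625 ≈ -8887.0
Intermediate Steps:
L(n) = 54 + n (L(n) = n + 54 = 54 + n)
u(P, A) = (-2 + A)/(-5 + 2*P*(-1 + A)) (u(P, A) = (A - 2)/(-5 + (P + P)*(A - 1)) = (-2 + A)/(-5 + (2*P)*(-1 + A)) = (-2 + A)/(-5 + 2*P*(-1 + A)))
B = 1/625 (B = ((2 - 1*1)/(5 + 2*(-3) - 2*1*(-3)))⁴ = ((2 - 1)/(5 - 6 + 6))⁴ = (1/5)⁴ = ((⅕)*1)⁴ = (⅕)⁴ = 1/625 ≈ 0.0016000)
(B + L(-81)) - 8860 = (1/625 + (54 - 81)) - 8860 = (1/625 - 27) - 8860 = -16874/625 - 8860 = -5554374/625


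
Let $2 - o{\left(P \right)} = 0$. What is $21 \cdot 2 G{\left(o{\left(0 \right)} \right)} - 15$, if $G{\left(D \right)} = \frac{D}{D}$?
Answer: $27$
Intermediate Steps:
$o{\left(P \right)} = 2$ ($o{\left(P \right)} = 2 - 0 = 2 + 0 = 2$)
$G{\left(D \right)} = 1$
$21 \cdot 2 G{\left(o{\left(0 \right)} \right)} - 15 = 21 \cdot 2 \cdot 1 - 15 = 42 \cdot 1 - 15 = 42 - 15 = 27$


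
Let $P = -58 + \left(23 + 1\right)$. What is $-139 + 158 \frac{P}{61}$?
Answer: $- \frac{13851}{61} \approx -227.07$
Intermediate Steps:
$P = -34$ ($P = -58 + 24 = -34$)
$-139 + 158 \frac{P}{61} = -139 + 158 \left(- \frac{34}{61}\right) = -139 - \frac{5372}{61} = - \frac{13851}{61}$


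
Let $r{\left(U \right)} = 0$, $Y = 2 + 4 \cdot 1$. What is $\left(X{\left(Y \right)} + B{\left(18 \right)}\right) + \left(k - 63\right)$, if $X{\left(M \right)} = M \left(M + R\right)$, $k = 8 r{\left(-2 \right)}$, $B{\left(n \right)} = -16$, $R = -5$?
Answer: $-73$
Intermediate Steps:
$Y = 6$ ($Y = 2 + 4 = 6$)
$k = 0$ ($k = 8 \cdot 0 = 0$)
$X{\left(M \right)} = M \left(-5 + M\right)$ ($X{\left(M \right)} = M \left(M - 5\right) = M \left(-5 + M\right)$)
$\left(X{\left(Y \right)} + B{\left(18 \right)}\right) + \left(k - 63\right) = \left(6 \left(-5 + 6\right) - 16\right) + \left(0 - 63\right) = \left(6 \cdot 1 - 16\right) - 63 = \left(6 - 16\right) - 63 = -10 - 63 = -73$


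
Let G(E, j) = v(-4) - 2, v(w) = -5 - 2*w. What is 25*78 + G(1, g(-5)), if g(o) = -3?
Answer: 1951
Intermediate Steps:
G(E, j) = 1 (G(E, j) = (-5 - 2*(-4)) - 2 = (-5 + 8) - 2 = 3 - 2 = 1)
25*78 + G(1, g(-5)) = 25*78 + 1 = 1950 + 1 = 1951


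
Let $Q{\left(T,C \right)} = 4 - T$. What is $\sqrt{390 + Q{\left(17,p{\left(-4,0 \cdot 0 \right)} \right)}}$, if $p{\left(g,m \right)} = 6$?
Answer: $\sqrt{377} \approx 19.416$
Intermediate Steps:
$\sqrt{390 + Q{\left(17,p{\left(-4,0 \cdot 0 \right)} \right)}} = \sqrt{390 + \left(4 - 17\right)} = \sqrt{390 - 13} = \sqrt{377}$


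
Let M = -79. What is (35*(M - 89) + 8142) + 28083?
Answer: 30345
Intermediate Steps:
(35*(M - 89) + 8142) + 28083 = (35*(-79 - 89) + 8142) + 28083 = (35*(-168) + 8142) + 28083 = (-5880 + 8142) + 28083 = 2262 + 28083 = 30345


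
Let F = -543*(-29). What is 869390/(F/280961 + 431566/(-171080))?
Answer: -20894401051396600/59279609083 ≈ -3.5247e+5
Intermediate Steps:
F = 15747
869390/(F/280961 + 431566/(-171080)) = 869390/(15747/280961 + 431566/(-171080)) = 869390/(15747*(1/280961) + 431566*(-1/171080)) = 869390/(15747/280961 - 215783/85540) = 869390/(-59279609083/24033403940) = 869390*(-24033403940/59279609083) = -20894401051396600/59279609083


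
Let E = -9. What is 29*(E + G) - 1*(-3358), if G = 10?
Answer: 3387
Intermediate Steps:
29*(E + G) - 1*(-3358) = 29*(-9 + 10) - 1*(-3358) = 29*1 + 3358 = 29 + 3358 = 3387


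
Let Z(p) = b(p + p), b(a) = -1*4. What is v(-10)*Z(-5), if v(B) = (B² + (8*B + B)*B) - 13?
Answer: -3948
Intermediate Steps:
b(a) = -4
v(B) = -13 + 10*B² (v(B) = (B² + (9*B)*B) - 13 = (B² + 9*B²) - 13 = 10*B² - 13 = -13 + 10*B²)
Z(p) = -4
v(-10)*Z(-5) = (-13 + 10*(-10)²)*(-4) = (-13 + 10*100)*(-4) = (-13 + 1000)*(-4) = 987*(-4) = -3948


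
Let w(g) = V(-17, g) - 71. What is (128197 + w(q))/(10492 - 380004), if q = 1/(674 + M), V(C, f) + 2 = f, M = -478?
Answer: -25112305/72424352 ≈ -0.34674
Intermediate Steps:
V(C, f) = -2 + f
q = 1/196 (q = 1/(674 - 478) = 1/196 ≈ 0.0051020)
w(g) = -73 + g (w(g) = (-2 + g) - 71 = -73 + g)
(128197 + w(q))/(10492 - 380004) = (128197 + (-73 + 1/196))/(10492 - 380004) = (128197 - 14307/196)/(-369512) = (25112305/196)*(-1/369512) = -25112305/72424352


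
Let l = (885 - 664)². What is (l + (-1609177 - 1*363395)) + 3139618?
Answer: 1215887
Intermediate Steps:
l = 48841 (l = 221² = 48841)
(l + (-1609177 - 1*363395)) + 3139618 = (48841 + (-1609177 - 1*363395)) + 3139618 = (48841 + (-1609177 - 363395)) + 3139618 = (48841 - 1972572) + 3139618 = -1923731 + 3139618 = 1215887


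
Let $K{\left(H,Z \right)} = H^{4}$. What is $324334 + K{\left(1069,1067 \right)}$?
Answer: $1305903027455$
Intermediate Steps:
$324334 + K{\left(1069,1067 \right)} = 324334 + 1069^{4} = 324334 + 1305902703121 = 1305903027455$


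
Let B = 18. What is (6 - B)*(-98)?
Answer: 1176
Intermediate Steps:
(6 - B)*(-98) = (6 - 1*18)*(-98) = (6 - 18)*(-98) = -12*(-98) = 1176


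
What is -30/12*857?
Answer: -4285/2 ≈ -2142.5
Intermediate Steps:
-30/12*857 = -30*1/12*857 = -5/2*857 = -4285/2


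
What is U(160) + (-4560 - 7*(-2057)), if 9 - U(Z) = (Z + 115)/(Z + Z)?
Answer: 630217/64 ≈ 9847.1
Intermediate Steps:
U(Z) = 9 - (115 + Z)/(2*Z) (U(Z) = 9 - (Z + 115)/(Z + Z) = 9 - (115 + Z)/(2*Z))
U(160) + (-4560 - 7*(-2057)) = (½)*(-115 + 17*160)/160 + (-4560 - 7*(-2057)) = (½)*(1/160)*(-115 + 2720) + (-4560 - 1*(-14399)) = (½)*(1/160)*2605 + (-4560 + 14399) = 521/64 + 9839 = 630217/64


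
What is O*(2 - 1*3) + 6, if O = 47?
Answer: -41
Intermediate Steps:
O*(2 - 1*3) + 6 = 47*(2 - 1*3) + 6 = 47*(2 - 3) + 6 = 47*(-1) + 6 = -47 + 6 = -41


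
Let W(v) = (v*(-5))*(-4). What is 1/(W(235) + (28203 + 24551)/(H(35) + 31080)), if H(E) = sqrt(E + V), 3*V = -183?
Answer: 1135420449130/5338403329983129 + 26377*I*sqrt(26)/10676806659966258 ≈ 0.00021269 + 1.2597e-11*I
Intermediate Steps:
V = -61 (V = (1/3)*(-183) = -61)
H(E) = sqrt(-61 + E) (H(E) = sqrt(E - 61) = sqrt(-61 + E))
W(v) = 20*v (W(v) = -5*v*(-4) = 20*v)
1/(W(235) + (28203 + 24551)/(H(35) + 31080)) = 1/(20*235 + (28203 + 24551)/(sqrt(-61 + 35) + 31080)) = 1/(4700 + 52754/(sqrt(-26) + 31080)) = 1/(4700 + 52754/(I*sqrt(26) + 31080)) = 1/(4700 + 52754/(31080 + I*sqrt(26)))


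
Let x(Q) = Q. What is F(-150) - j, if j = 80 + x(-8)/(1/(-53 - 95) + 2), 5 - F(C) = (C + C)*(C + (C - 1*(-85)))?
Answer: -19048441/295 ≈ -64571.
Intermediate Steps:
F(C) = 5 - 2*C*(85 + 2*C) (F(C) = 5 - (C + C)*(C + (C - 1*(-85))) = 5 - 2*C*(C + (C + 85)) = 5 - 2*C*(C + (85 + C)) = 5 - 2*C*(85 + 2*C))
j = 22416/295 (j = 80 - 8/(1/(-53 - 95) + 2) = 80 - 8/(1/(-148) + 2) = 80 - 8/(-1/148 + 2) = 80 - 8/295/148 = 80 - 8*148/295 = 80 - 1184/295 = 22416/295 ≈ 75.986)
F(-150) - j = (5 - 170*(-150) - 4*(-150)²) - 1*22416/295 = (5 + 25500 - 4*22500) - 22416/295 = (5 + 25500 - 90000) - 22416/295 = -64495 - 22416/295 = -19048441/295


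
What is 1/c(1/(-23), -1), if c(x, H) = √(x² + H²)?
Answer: 23*√530/530 ≈ 0.99906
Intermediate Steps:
c(x, H) = √(H² + x²)
1/c(1/(-23), -1) = 1/(√((-1)² + (1/(-23))²)) = 1/(√(1 + (-1/23)²)) = 1/(√(1 + 1/529)) = 1/(√(530/529)) = 1/(√530/23) = 23*√530/530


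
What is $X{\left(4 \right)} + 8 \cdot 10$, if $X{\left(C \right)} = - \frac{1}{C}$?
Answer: $\frac{319}{4} \approx 79.75$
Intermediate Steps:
$X{\left(4 \right)} + 8 \cdot 10 = - \frac{1}{4} + 8 \cdot 10 = \left(-1\right) \frac{1}{4} + 80 = - \frac{1}{4} + 80 = \frac{319}{4}$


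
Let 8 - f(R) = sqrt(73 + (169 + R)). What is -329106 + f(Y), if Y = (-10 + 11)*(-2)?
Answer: -329098 - 4*sqrt(15) ≈ -3.2911e+5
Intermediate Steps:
Y = -2 (Y = 1*(-2) = -2)
f(R) = 8 - sqrt(242 + R) (f(R) = 8 - sqrt(73 + (169 + R)) = 8 - sqrt(242 + R))
-329106 + f(Y) = -329106 + (8 - sqrt(242 - 2)) = -329106 + (8 - sqrt(240)) = -329106 + (8 - 4*sqrt(15)) = -329098 - 4*sqrt(15)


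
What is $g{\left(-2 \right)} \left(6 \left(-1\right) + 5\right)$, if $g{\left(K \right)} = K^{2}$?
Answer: $-4$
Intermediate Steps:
$g{\left(-2 \right)} \left(6 \left(-1\right) + 5\right) = \left(-2\right)^{2} \left(6 \left(-1\right) + 5\right) = 4 \left(-6 + 5\right) = 4 \left(-1\right) = -4$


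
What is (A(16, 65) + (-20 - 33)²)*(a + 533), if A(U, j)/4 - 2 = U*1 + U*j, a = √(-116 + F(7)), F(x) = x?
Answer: 3752853 + 7041*I*√109 ≈ 3.7529e+6 + 73510.0*I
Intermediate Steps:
a = I*√109 (a = √(-116 + 7) = √(-109) = I*√109 ≈ 10.44*I)
A(U, j) = 8 + 4*U + 4*U*j (A(U, j) = 8 + 4*(U*1 + U*j) = 8 + 4*(U + U*j) = 8 + (4*U + 4*U*j) = 8 + 4*U + 4*U*j)
(A(16, 65) + (-20 - 33)²)*(a + 533) = ((8 + 4*16 + 4*16*65) + (-20 - 33)²)*(I*√109 + 533) = ((8 + 64 + 4160) + (-53)²)*(533 + I*√109) = (4232 + 2809)*(533 + I*√109) = 7041*(533 + I*√109) = 3752853 + 7041*I*√109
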